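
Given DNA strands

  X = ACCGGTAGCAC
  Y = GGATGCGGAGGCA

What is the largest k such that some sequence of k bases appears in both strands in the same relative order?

8

Taking A at X[1]=Y[3], then C at X[3]=Y[6], then G at X[4]=Y[7], then G at X[5]=Y[8], then A at X[7]=Y[9], then G at X[8]=Y[11], then C at X[9]=Y[12], then A at X[10]=Y[13] gives a common subsequence of length 8. The LCS DP gives dp[11][13] = 8, so this is optimal.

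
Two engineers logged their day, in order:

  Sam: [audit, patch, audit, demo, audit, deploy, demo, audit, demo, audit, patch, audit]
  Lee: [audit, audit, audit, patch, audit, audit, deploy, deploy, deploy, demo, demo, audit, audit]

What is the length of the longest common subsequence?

9

One common subsequence of length 9: audit at Sam[1]=Lee[3], patch at Sam[2]=Lee[4], audit at Sam[3]=Lee[5], audit at Sam[5]=Lee[6], deploy at Sam[6]=Lee[9], demo at Sam[7]=Lee[10], demo at Sam[9]=Lee[11], audit at Sam[10]=Lee[12], audit at Sam[12]=Lee[13]. The LCS DP gives dp[12][13] = 9, so this is optimal.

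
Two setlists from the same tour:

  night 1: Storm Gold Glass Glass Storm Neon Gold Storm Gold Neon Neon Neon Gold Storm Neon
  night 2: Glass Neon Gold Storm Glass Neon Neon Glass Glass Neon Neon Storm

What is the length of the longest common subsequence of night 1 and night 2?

Match Glass [4,1], then Neon [6,2], then Gold [7,3], then Storm [8,4], then Neon [10,7], then Neon [11,10], then Neon [12,11], then Storm [14,12] — 8 songs in the same relative order in both. dp[15][12] = 8 confirms this is the maximum.

8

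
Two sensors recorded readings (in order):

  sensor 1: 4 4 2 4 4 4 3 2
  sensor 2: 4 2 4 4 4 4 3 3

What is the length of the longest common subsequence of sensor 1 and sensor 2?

6

Taking 4 [1,1]; then 4 [2,3]; then 4 [4,4]; then 4 [5,5]; then 4 [6,6]; then 3 [7,8] gives a common subsequence of length 6. The LCS DP gives dp[8][8] = 6, so this is optimal.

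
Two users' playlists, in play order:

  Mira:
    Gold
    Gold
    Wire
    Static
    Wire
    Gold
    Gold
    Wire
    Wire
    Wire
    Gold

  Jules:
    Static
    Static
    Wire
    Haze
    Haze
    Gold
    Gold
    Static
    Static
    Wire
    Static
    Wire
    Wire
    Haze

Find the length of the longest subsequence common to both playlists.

Match Static [4,2] → Wire [5,3] → Gold [6,6] → Gold [7,7] → Wire [8,10] → Wire [9,12] → Wire [10,13] — 7 songs in the same relative order in both, and the DP table's final entry dp[11][14] is also 7, so no common subsequence is longer.

7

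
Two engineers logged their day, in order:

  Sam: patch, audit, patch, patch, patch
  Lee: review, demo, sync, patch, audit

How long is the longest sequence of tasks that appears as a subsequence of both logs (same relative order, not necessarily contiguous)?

Match patch [1,4], audit [2,5] — 2 tasks in the same relative order in both. The LCS DP gives dp[5][5] = 2, so this is optimal.

2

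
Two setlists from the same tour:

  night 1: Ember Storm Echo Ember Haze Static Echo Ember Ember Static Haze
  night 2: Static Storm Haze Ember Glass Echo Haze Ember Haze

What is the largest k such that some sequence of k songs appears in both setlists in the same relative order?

5

Match Ember (night 1 #1, night 2 #4) → Echo (night 1 #3, night 2 #6) → Haze (night 1 #5, night 2 #7) → Ember (night 1 #9, night 2 #8) → Haze (night 1 #11, night 2 #9) — 5 songs in the same relative order in both. dp[11][9] = 5 confirms this is the maximum.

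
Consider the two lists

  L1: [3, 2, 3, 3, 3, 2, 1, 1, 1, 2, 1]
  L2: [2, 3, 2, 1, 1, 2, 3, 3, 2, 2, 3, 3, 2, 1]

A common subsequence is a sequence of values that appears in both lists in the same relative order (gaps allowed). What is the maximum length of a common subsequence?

7

Taking 3 [1,2]; then 2 [2,6]; then 3 [3,8]; then 3 [4,11]; then 3 [5,12]; then 2 [10,13]; then 1 [11,14] gives a common subsequence of length 7. Since dp[11][14] = 7, nothing longer is possible.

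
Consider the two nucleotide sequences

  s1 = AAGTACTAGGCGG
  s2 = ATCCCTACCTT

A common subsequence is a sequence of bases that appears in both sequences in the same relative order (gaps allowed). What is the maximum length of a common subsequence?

Pick A at s1[2]=s2[1], then T at s1[4]=s2[2], then C at s1[6]=s2[5], then T at s1[7]=s2[6], then A at s1[8]=s2[7], then C at s1[11]=s2[9]; all 6 bases appear in both, in order. The LCS DP gives dp[13][11] = 6, so this is optimal.

6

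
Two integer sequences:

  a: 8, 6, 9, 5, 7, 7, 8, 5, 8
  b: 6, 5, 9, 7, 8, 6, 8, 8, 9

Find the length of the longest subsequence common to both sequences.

Pick 6 at a[2]=b[1]; then 9 at a[3]=b[3]; then 7 at a[5]=b[4]; then 8 at a[7]=b[7]; then 8 at a[9]=b[8]; all 5 values appear in both, in order. dp[9][9] = 5 confirms this is the maximum.

5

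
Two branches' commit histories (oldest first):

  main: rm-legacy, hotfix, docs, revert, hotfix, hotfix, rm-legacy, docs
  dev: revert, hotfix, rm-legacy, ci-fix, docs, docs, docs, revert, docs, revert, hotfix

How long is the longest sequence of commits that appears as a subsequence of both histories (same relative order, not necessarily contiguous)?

4

Match rm-legacy at main[1]=dev[3], then docs at main[3]=dev[9], then revert at main[4]=dev[10], then hotfix at main[6]=dev[11] — 4 commits in the same relative order in both. The LCS DP gives dp[8][11] = 4, so this is optimal.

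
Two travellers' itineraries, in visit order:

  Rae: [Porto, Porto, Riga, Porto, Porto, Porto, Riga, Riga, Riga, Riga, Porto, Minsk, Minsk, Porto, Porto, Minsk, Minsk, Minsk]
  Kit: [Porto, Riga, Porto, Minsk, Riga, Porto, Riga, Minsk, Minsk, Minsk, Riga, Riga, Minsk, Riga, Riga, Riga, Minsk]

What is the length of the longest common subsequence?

10

One common subsequence of length 10: Porto (Rae #1, Kit #1), Porto (Rae #2, Kit #3), Riga (Rae #3, Kit #5), Porto (Rae #6, Kit #6), Riga (Rae #10, Kit #7), Minsk (Rae #12, Kit #8), Minsk (Rae #13, Kit #9), Minsk (Rae #16, Kit #10), Minsk (Rae #17, Kit #13), Minsk (Rae #18, Kit #17). dp[18][17] = 10 confirms this is the maximum.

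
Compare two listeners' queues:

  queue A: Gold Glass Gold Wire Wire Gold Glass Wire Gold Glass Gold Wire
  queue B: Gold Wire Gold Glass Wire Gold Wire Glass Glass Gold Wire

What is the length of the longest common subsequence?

9

Pick Gold (queue A #3, queue B #1); then Wire (queue A #5, queue B #2); then Gold (queue A #6, queue B #3); then Glass (queue A #7, queue B #4); then Wire (queue A #8, queue B #5); then Gold (queue A #9, queue B #6); then Glass (queue A #10, queue B #9); then Gold (queue A #11, queue B #10); then Wire (queue A #12, queue B #11); all 9 songs appear in both, in order. Since dp[12][11] = 9, nothing longer is possible.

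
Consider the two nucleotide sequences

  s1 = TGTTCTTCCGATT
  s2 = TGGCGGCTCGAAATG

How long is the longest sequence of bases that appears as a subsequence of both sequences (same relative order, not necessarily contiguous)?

8

Pick T (s1 #1, s2 #1), G (s1 #2, s2 #6), C (s1 #5, s2 #7), T (s1 #7, s2 #8), C (s1 #9, s2 #9), G (s1 #10, s2 #10), A (s1 #11, s2 #13), T (s1 #12, s2 #14); all 8 bases appear in both, in order. The LCS DP gives dp[13][15] = 8, so this is optimal.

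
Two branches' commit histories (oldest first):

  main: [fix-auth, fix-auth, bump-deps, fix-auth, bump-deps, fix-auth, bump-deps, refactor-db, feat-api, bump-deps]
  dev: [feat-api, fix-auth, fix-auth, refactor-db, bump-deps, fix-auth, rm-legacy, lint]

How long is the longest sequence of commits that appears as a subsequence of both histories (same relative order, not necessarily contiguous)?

Match fix-auth [1,2], then fix-auth [2,3], then bump-deps [3,5], then fix-auth [4,6] — 4 commits in the same relative order in both. Since dp[10][8] = 4, nothing longer is possible.

4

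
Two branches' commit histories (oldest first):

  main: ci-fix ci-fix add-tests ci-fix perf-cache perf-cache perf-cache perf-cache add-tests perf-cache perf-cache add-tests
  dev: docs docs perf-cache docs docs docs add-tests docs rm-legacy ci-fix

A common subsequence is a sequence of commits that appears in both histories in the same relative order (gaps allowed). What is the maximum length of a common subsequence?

Pick add-tests [3,7], then ci-fix [4,10]; all 2 commits appear in both, in order. dp[12][10] = 2 confirms this is the maximum.

2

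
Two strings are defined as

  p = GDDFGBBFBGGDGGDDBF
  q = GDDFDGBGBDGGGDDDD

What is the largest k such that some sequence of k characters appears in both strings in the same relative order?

12

Match G (p #1, q #1), D (p #2, q #2), D (p #3, q #3), F (p #4, q #4), G (p #5, q #6), B (p #6, q #7), B (p #7, q #9), G (p #10, q #12), G (p #11, q #13), D (p #12, q #15), D (p #15, q #16), D (p #16, q #17) — 12 characters in the same relative order in both. Since dp[18][17] = 12, nothing longer is possible.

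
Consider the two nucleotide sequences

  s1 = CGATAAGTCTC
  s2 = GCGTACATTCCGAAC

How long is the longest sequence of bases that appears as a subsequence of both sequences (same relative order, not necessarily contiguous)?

Match C [1,2] → G [2,3] → T [4,4] → A [5,5] → A [6,7] → T [8,9] → C [9,11] → C [11,15] — 8 bases in the same relative order in both. Since dp[11][15] = 8, nothing longer is possible.

8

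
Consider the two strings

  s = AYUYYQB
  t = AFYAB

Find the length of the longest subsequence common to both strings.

3

One common subsequence of length 3: A [1,1], Y [2,3], B [7,5], and the DP table's final entry dp[7][5] is also 3, so no common subsequence is longer.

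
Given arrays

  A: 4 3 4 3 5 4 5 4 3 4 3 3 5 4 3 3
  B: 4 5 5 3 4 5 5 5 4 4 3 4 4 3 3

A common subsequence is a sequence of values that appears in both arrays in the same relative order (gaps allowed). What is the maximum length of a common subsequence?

Pick 4 at A[1]=B[1], 3 at A[2]=B[4], 4 at A[3]=B[5], 5 at A[5]=B[8], 4 at A[6]=B[9], 4 at A[8]=B[10], 3 at A[9]=B[11], 4 at A[10]=B[12], 4 at A[14]=B[13], 3 at A[15]=B[14], 3 at A[16]=B[15]; all 11 values appear in both, in order. Since dp[16][15] = 11, nothing longer is possible.

11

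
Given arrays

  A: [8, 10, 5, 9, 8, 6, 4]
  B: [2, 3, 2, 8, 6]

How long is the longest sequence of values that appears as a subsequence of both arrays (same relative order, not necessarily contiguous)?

2

Taking 8 (A #5, B #4); then 6 (A #6, B #5) gives a common subsequence of length 2. dp[7][5] = 2 confirms this is the maximum.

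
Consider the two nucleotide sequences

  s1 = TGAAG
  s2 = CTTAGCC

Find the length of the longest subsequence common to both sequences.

Let dp[i][j] be the LCS length of the first i bases of s1 and the first j bases of s2. dp[i][j] = dp[i-1][j-1]+1 when the i-th and j-th bases match, else max(dp[i-1][j], dp[i][j-1]).
    ·  C  T  T  A  G  C  C
 ·  0  0  0  0  0  0  0  0
 T  0  0  1  1  1  1  1  1
 G  0  0  1  1  1  2  2  2
 A  0  0  1  1  2  2  2  2
 A  0  0  1  1  2  2  2  2
 G  0  0  1  1  2  3  3  3
dp[5][7] = 3. One LCS (by backtracking along matches): TAG.

3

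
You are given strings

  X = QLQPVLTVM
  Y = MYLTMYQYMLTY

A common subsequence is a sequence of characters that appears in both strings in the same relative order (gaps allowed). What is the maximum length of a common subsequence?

Taking L at X[2]=Y[3]; then Q at X[3]=Y[7]; then L at X[6]=Y[10]; then T at X[7]=Y[11] gives a common subsequence of length 4, and the DP table's final entry dp[9][12] is also 4, so no common subsequence is longer.

4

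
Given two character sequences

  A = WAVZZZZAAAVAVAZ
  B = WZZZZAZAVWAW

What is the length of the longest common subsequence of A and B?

Taking W at A[1]=B[1], Z at A[4]=B[2], Z at A[5]=B[3], Z at A[6]=B[4], Z at A[7]=B[5], A at A[8]=B[6], A at A[10]=B[8], V at A[11]=B[9], A at A[12]=B[11] gives a common subsequence of length 9, and the DP table's final entry dp[15][12] is also 9, so no common subsequence is longer.

9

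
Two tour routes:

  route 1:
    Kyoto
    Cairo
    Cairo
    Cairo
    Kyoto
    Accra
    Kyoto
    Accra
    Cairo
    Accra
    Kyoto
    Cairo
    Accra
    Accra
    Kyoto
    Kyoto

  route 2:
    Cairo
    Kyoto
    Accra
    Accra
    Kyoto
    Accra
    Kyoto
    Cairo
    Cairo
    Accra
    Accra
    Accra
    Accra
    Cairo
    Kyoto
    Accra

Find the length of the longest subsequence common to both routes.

10

Match Cairo [4,1]; then Kyoto [5,2]; then Accra [6,4]; then Kyoto [7,5]; then Accra [8,6]; then Cairo [9,9]; then Accra [10,11]; then Accra [13,12]; then Accra [14,13]; then Kyoto [15,15] — 10 stops in the same relative order in both. The LCS DP gives dp[16][16] = 10, so this is optimal.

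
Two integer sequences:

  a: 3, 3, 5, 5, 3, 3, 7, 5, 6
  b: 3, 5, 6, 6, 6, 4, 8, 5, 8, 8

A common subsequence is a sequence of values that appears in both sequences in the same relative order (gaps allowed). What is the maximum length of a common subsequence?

3

One common subsequence of length 3: 3 (a #2, b #1) → 5 (a #3, b #2) → 5 (a #4, b #8). The LCS DP gives dp[9][10] = 3, so this is optimal.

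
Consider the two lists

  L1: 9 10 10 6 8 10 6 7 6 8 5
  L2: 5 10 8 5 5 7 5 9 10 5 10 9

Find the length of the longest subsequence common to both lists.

4

Let dp[i][j] be the LCS length of the first i values of L1 and the first j values of L2. dp[i][j] = dp[i-1][j-1]+1 when the i-th and j-th values match, else max(dp[i-1][j], dp[i][j-1]).
    ·  5 10  8  5  5  7  5  9 10  5 10  9
 ·  0  0  0  0  0  0  0  0  0  0  0  0  0
 9  0  0  0  0  0  0  0  0  1  1  1  1  1
10  0  0  1  1  1  1  1  1  1  2  2  2  2
10  0  0  1  1  1  1  1  1  1  2  2  3  3
 6  0  0  1  1  1  1  1  1  1  2  2  3  3
 8  0  0  1  2  2  2  2  2  2  2  2  3  3
10  0  0  1  2  2  2  2  2  2  3  3  3  3
 6  0  0  1  2  2  2  2  2  2  3  3  3  3
 7  0  0  1  2  2  2  3  3  3  3  3  3  3
 6  0  0  1  2  2  2  3  3  3  3  3  3  3
 8  0  0  1  2  2  2  3  3  3  3  3  3  3
 5  0  1  1  2  3  3  3  4  4  4  4  4  4
dp[11][12] = 4. One LCS (by backtracking along matches): 10, 8, 10, 5.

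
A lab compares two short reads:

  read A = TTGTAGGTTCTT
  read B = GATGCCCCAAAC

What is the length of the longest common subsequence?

4

Match T (read A #2, read B #3); then G (read A #3, read B #4); then A (read A #5, read B #11); then C (read A #10, read B #12) — 4 bases in the same relative order in both, and the DP table's final entry dp[12][12] is also 4, so no common subsequence is longer.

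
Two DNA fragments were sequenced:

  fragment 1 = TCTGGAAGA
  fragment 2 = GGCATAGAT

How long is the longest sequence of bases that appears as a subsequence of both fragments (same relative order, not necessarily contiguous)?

Let dp[i][j] be the LCS length of the first i bases of fragment 1 and the first j bases of fragment 2. dp[i][j] = dp[i-1][j-1]+1 when the i-th and j-th bases match, else max(dp[i-1][j], dp[i][j-1]).
    ·  G  G  C  A  T  A  G  A  T
 ·  0  0  0  0  0  0  0  0  0  0
 T  0  0  0  0  0  1  1  1  1  1
 C  0  0  0  1  1  1  1  1  1  1
 T  0  0  0  1  1  2  2  2  2  2
 G  0  1  1  1  1  2  2  3  3  3
 G  0  1  2  2  2  2  2  3  3  3
 A  0  1  2  2  3  3  3  3  4  4
 A  0  1  2  2  3  3  4  4  4  4
 G  0  1  2  2  3  3  4  5  5  5
 A  0  1  2  2  3  3  4  5  6  6
dp[9][9] = 6. One LCS (by backtracking along matches): GGAAGA.

6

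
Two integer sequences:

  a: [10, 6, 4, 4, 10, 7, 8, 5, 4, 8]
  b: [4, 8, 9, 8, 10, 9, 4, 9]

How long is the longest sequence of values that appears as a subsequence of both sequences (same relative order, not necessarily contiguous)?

3

Let dp[i][j] be the LCS length of the first i values of a and the first j values of b. dp[i][j] = dp[i-1][j-1]+1 when the i-th and j-th values match, else max(dp[i-1][j], dp[i][j-1]).
    ·  4  8  9  8 10  9  4  9
 ·  0  0  0  0  0  0  0  0  0
10  0  0  0  0  0  1  1  1  1
 6  0  0  0  0  0  1  1  1  1
 4  0  1  1  1  1  1  1  2  2
 4  0  1  1  1  1  1  1  2  2
10  0  1  1  1  1  2  2  2  2
 7  0  1  1  1  1  2  2  2  2
 8  0  1  2  2  2  2  2  2  2
 5  0  1  2  2  2  2  2  2  2
 4  0  1  2  2  2  2  2  3  3
 8  0  1  2  2  3  3  3  3  3
dp[10][8] = 3. One LCS (by backtracking along matches): 4, 10, 4.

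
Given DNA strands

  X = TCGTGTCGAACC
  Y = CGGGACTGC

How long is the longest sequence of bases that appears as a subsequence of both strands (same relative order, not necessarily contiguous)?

7

Match C (X #2, Y #1) → G (X #3, Y #2) → G (X #5, Y #3) → G (X #8, Y #4) → A (X #10, Y #5) → C (X #11, Y #6) → C (X #12, Y #9) — 7 bases in the same relative order in both. Since dp[12][9] = 7, nothing longer is possible.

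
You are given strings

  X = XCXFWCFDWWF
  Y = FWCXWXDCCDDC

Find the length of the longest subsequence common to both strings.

5

Let dp[i][j] be the LCS length of the first i characters of X and the first j characters of Y. dp[i][j] = dp[i-1][j-1]+1 when the i-th and j-th characters match, else max(dp[i-1][j], dp[i][j-1]).
    ·  F  W  C  X  W  X  D  C  C  D  D  C
 ·  0  0  0  0  0  0  0  0  0  0  0  0  0
 X  0  0  0  0  1  1  1  1  1  1  1  1  1
 C  0  0  0  1  1  1  1  1  2  2  2  2  2
 X  0  0  0  1  2  2  2  2  2  2  2  2  2
 F  0  1  1  1  2  2  2  2  2  2  2  2  2
 W  0  1  2  2  2  3  3  3  3  3  3  3  3
 C  0  1  2  3  3  3  3  3  4  4  4  4  4
 F  0  1  2  3  3  3  3  3  4  4  4  4  4
 D  0  1  2  3  3  3  3  4  4  4  5  5  5
 W  0  1  2  3  3  4  4  4  4  4  5  5  5
 W  0  1  2  3  3  4  4  4  4  4  5  5  5
 F  0  1  2  3  3  4  4  4  4  4  5  5  5
dp[11][12] = 5. One LCS (by backtracking along matches): CXWCD.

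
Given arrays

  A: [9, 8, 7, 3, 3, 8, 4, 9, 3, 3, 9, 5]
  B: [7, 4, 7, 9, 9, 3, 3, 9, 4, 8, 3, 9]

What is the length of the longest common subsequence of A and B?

6

Pick 9 at A[1]=B[5]; then 3 at A[4]=B[6]; then 3 at A[5]=B[7]; then 8 at A[6]=B[10]; then 3 at A[10]=B[11]; then 9 at A[11]=B[12]; all 6 values appear in both, in order, and the DP table's final entry dp[12][12] is also 6, so no common subsequence is longer.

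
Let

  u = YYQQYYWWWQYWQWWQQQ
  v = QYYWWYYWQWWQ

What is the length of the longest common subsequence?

11

Pick Q at u[4]=v[1], then Y at u[5]=v[2], then Y at u[6]=v[3], then W at u[7]=v[4], then W at u[8]=v[5], then Y at u[11]=v[7], then W at u[12]=v[8], then Q at u[13]=v[9], then W at u[14]=v[10], then W at u[15]=v[11], then Q at u[18]=v[12]; all 11 characters appear in both, in order. dp[18][12] = 11 confirms this is the maximum.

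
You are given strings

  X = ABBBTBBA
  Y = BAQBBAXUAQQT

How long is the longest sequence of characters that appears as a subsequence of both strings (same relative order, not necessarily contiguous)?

Let dp[i][j] be the LCS length of the first i characters of X and the first j characters of Y. dp[i][j] = dp[i-1][j-1]+1 when the i-th and j-th characters match, else max(dp[i-1][j], dp[i][j-1]).
    ·  B  A  Q  B  B  A  X  U  A  Q  Q  T
 ·  0  0  0  0  0  0  0  0  0  0  0  0  0
 A  0  0  1  1  1  1  1  1  1  1  1  1  1
 B  0  1  1  1  2  2  2  2  2  2  2  2  2
 B  0  1  1  1  2  3  3  3  3  3  3  3  3
 B  0  1  1  1  2  3  3  3  3  3  3  3  3
 T  0  1  1  1  2  3  3  3  3  3  3  3  4
 B  0  1  1  1  2  3  3  3  3  3  3  3  4
 B  0  1  1  1  2  3  3  3  3  3  3  3  4
 A  0  1  2  2  2  3  4  4  4  4  4  4  4
dp[8][12] = 4. One LCS (by backtracking along matches): ABBT.

4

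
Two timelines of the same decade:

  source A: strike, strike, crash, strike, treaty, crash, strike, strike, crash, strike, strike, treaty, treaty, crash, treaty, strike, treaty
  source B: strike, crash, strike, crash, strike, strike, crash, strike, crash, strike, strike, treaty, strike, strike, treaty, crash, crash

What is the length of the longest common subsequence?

Match strike at source A[1]=source B[1], strike at source A[2]=source B[3], crash at source A[3]=source B[4], strike at source A[4]=source B[6], crash at source A[6]=source B[7], strike at source A[8]=source B[8], crash at source A[9]=source B[9], strike at source A[10]=source B[10], strike at source A[11]=source B[11], treaty at source A[12]=source B[12], treaty at source A[13]=source B[15], crash at source A[14]=source B[17] — 12 events in the same relative order in both. Since dp[17][17] = 12, nothing longer is possible.

12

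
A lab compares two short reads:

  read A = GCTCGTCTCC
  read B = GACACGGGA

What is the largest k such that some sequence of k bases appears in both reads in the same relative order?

Let dp[i][j] be the LCS length of the first i bases of read A and the first j bases of read B. dp[i][j] = dp[i-1][j-1]+1 when the i-th and j-th bases match, else max(dp[i-1][j], dp[i][j-1]).
    ·  G  A  C  A  C  G  G  G  A
 ·  0  0  0  0  0  0  0  0  0  0
 G  0  1  1  1  1  1  1  1  1  1
 C  0  1  1  2  2  2  2  2  2  2
 T  0  1  1  2  2  2  2  2  2  2
 C  0  1  1  2  2  3  3  3  3  3
 G  0  1  1  2  2  3  4  4  4  4
 T  0  1  1  2  2  3  4  4  4  4
 C  0  1  1  2  2  3  4  4  4  4
 T  0  1  1  2  2  3  4  4  4  4
 C  0  1  1  2  2  3  4  4  4  4
 C  0  1  1  2  2  3  4  4  4  4
dp[10][9] = 4. One LCS (by backtracking along matches): GCCG.

4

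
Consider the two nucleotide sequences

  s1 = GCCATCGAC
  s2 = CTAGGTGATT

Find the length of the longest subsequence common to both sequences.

Let dp[i][j] be the LCS length of the first i bases of s1 and the first j bases of s2. dp[i][j] = dp[i-1][j-1]+1 when the i-th and j-th bases match, else max(dp[i-1][j], dp[i][j-1]).
    ·  C  T  A  G  G  T  G  A  T  T
 ·  0  0  0  0  0  0  0  0  0  0  0
 G  0  0  0  0  1  1  1  1  1  1  1
 C  0  1  1  1  1  1  1  1  1  1  1
 C  0  1  1  1  1  1  1  1  1  1  1
 A  0  1  1  2  2  2  2  2  2  2  2
 T  0  1  2  2  2  2  3  3  3  3  3
 C  0  1  2  2  2  2  3  3  3  3  3
 G  0  1  2  2  3  3  3  4  4  4  4
 A  0  1  2  3  3  3  3  4  5  5  5
 C  0  1  2  3  3  3  3  4  5  5  5
dp[9][10] = 5. One LCS (by backtracking along matches): CATGA.

5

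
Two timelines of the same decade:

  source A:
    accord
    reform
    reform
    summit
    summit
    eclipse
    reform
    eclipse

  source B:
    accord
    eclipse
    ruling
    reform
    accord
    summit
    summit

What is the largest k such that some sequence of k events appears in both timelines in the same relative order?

4

One common subsequence of length 4: accord [1,1]; then reform [2,4]; then summit [4,6]; then summit [5,7]. Since dp[8][7] = 4, nothing longer is possible.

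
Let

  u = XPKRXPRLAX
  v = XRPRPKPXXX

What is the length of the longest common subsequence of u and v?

Match X [1,1], P [2,5], K [3,6], X [5,9], X [10,10] — 5 characters in the same relative order in both, and the DP table's final entry dp[10][10] is also 5, so no common subsequence is longer.

5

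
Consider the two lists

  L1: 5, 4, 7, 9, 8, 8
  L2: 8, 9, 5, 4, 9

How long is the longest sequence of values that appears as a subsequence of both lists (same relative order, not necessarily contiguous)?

Let dp[i][j] be the LCS length of the first i values of L1 and the first j values of L2. dp[i][j] = dp[i-1][j-1]+1 when the i-th and j-th values match, else max(dp[i-1][j], dp[i][j-1]).
    ·  8  9  5  4  9
 ·  0  0  0  0  0  0
 5  0  0  0  1  1  1
 4  0  0  0  1  2  2
 7  0  0  0  1  2  2
 9  0  0  1  1  2  3
 8  0  1  1  1  2  3
 8  0  1  1  1  2  3
dp[6][5] = 3. One LCS (by backtracking along matches): 5, 4, 9.

3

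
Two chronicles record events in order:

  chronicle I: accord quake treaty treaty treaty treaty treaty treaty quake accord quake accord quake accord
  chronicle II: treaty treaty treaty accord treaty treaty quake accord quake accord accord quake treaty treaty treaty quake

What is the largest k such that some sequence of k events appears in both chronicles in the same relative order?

One common subsequence of length 10: treaty [3,1], treaty [4,2], treaty [5,3], treaty [7,5], treaty [8,6], quake [9,7], accord [10,8], quake [11,9], accord [12,11], quake [13,16]. The LCS DP gives dp[14][16] = 10, so this is optimal.

10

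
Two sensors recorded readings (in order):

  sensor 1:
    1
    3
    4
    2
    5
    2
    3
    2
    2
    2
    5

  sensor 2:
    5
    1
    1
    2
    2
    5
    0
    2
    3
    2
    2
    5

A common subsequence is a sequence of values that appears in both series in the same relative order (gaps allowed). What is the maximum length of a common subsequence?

8

Taking 1 at sensor 1[1]=sensor 2[3], then 2 at sensor 1[4]=sensor 2[5], then 5 at sensor 1[5]=sensor 2[6], then 2 at sensor 1[6]=sensor 2[8], then 3 at sensor 1[7]=sensor 2[9], then 2 at sensor 1[9]=sensor 2[10], then 2 at sensor 1[10]=sensor 2[11], then 5 at sensor 1[11]=sensor 2[12] gives a common subsequence of length 8. dp[11][12] = 8 confirms this is the maximum.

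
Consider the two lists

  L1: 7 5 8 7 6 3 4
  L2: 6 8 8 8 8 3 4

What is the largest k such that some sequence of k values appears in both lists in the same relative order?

Match 8 [3,5] → 3 [6,6] → 4 [7,7] — 3 values in the same relative order in both, and the DP table's final entry dp[7][7] is also 3, so no common subsequence is longer.

3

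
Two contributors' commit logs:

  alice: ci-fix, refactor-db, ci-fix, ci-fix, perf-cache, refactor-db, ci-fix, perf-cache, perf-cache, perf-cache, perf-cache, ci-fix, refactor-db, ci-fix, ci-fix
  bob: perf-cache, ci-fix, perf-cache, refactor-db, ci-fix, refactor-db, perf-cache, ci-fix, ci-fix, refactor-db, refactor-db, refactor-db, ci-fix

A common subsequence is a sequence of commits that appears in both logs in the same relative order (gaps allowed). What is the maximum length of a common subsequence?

Pick ci-fix (alice #1, bob #2), then refactor-db (alice #2, bob #4), then ci-fix (alice #3, bob #5), then perf-cache (alice #5, bob #7), then ci-fix (alice #7, bob #8), then ci-fix (alice #12, bob #9), then refactor-db (alice #13, bob #12), then ci-fix (alice #15, bob #13); all 8 commits appear in both, in order, and the DP table's final entry dp[15][13] is also 8, so no common subsequence is longer.

8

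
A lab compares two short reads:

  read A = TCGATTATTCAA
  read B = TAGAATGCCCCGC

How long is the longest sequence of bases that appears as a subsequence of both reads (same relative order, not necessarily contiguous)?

6

One common subsequence of length 6: T [1,1], then G [3,3], then A [4,4], then A [7,5], then T [8,6], then C [10,13]. The LCS DP gives dp[12][13] = 6, so this is optimal.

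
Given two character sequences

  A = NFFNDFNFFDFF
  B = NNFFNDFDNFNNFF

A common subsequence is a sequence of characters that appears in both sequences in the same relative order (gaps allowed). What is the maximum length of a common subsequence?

10

One common subsequence of length 10: N at A[1]=B[2]; then F at A[2]=B[3]; then F at A[3]=B[4]; then N at A[4]=B[5]; then D at A[5]=B[6]; then F at A[6]=B[7]; then N at A[7]=B[9]; then F at A[8]=B[10]; then F at A[11]=B[13]; then F at A[12]=B[14]. Since dp[12][14] = 10, nothing longer is possible.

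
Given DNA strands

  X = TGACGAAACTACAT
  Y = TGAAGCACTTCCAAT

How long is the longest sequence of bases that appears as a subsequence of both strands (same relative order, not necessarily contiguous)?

10

Taking T (X #1, Y #1) → G (X #2, Y #2) → A (X #3, Y #4) → C (X #4, Y #6) → A (X #8, Y #7) → C (X #9, Y #8) → T (X #10, Y #10) → A (X #11, Y #13) → A (X #13, Y #14) → T (X #14, Y #15) gives a common subsequence of length 10, and the DP table's final entry dp[14][15] is also 10, so no common subsequence is longer.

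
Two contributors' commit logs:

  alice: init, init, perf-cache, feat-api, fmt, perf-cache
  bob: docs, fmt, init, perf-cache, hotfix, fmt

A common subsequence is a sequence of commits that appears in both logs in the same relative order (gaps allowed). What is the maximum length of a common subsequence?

3

Match init at alice[2]=bob[3], perf-cache at alice[3]=bob[4], fmt at alice[5]=bob[6] — 3 commits in the same relative order in both. dp[6][6] = 3 confirms this is the maximum.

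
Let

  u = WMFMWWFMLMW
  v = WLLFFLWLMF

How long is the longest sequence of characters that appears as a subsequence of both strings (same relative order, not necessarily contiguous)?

5

Let dp[i][j] be the LCS length of the first i characters of u and the first j characters of v. dp[i][j] = dp[i-1][j-1]+1 when the i-th and j-th characters match, else max(dp[i-1][j], dp[i][j-1]).
    ·  W  L  L  F  F  L  W  L  M  F
 ·  0  0  0  0  0  0  0  0  0  0  0
 W  0  1  1  1  1  1  1  1  1  1  1
 M  0  1  1  1  1  1  1  1  1  2  2
 F  0  1  1  1  2  2  2  2  2  2  3
 M  0  1  1  1  2  2  2  2  2  3  3
 W  0  1  1  1  2  2  2  3  3  3  3
 W  0  1  1  1  2  2  2  3  3  3  3
 F  0  1  1  1  2  3  3  3  3  3  4
 M  0  1  1  1  2  3  3  3  3  4  4
 L  0  1  2  2  2  3  4  4  4  4  4
 M  0  1  2  2  2  3  4  4  4  5  5
 W  0  1  2  2  2  3  4  5  5  5  5
dp[11][10] = 5. One LCS (by backtracking along matches): WFWLM.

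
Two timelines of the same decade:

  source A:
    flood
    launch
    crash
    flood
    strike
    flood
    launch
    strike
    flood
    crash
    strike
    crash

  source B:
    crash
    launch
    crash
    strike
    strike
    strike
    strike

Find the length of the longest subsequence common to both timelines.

5

Taking launch [2,2] → crash [3,3] → strike [5,5] → strike [8,6] → strike [11,7] gives a common subsequence of length 5. dp[12][7] = 5 confirms this is the maximum.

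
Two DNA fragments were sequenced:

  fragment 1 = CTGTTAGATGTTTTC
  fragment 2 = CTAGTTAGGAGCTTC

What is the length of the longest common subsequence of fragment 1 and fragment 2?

12

One common subsequence of length 12: C [1,1], T [2,2], G [3,4], T [4,5], T [5,6], A [6,7], G [7,9], A [8,10], G [10,11], T [13,13], T [14,14], C [15,15]. Since dp[15][15] = 12, nothing longer is possible.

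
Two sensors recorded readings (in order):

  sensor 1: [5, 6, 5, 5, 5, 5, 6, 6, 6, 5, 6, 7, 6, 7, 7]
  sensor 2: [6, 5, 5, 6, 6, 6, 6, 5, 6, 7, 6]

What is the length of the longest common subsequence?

Pick 6 [2,1]; then 5 [3,2]; then 5 [4,3]; then 6 [7,5]; then 6 [8,6]; then 6 [9,7]; then 5 [10,8]; then 6 [11,9]; then 7 [12,10]; then 6 [13,11]; all 10 values appear in both, in order. Since dp[15][11] = 10, nothing longer is possible.

10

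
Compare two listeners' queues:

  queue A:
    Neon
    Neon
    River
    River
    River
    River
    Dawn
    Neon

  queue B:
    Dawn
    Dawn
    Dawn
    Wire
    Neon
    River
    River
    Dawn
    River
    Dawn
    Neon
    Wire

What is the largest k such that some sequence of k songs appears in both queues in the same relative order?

6

Match Neon [2,5], River [3,6], River [4,7], River [6,9], Dawn [7,10], Neon [8,11] — 6 songs in the same relative order in both, and the DP table's final entry dp[8][12] is also 6, so no common subsequence is longer.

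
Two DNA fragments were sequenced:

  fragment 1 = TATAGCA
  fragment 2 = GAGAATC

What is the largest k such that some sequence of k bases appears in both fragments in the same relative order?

3

One common subsequence of length 3: A (fragment 1 #2, fragment 2 #5); then T (fragment 1 #3, fragment 2 #6); then C (fragment 1 #6, fragment 2 #7), and the DP table's final entry dp[7][7] is also 3, so no common subsequence is longer.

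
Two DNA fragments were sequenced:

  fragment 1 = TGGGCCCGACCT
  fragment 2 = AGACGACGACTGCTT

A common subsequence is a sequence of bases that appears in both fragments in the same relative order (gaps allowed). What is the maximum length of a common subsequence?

Match G (fragment 1 #2, fragment 2 #2); then G (fragment 1 #3, fragment 2 #5); then C (fragment 1 #7, fragment 2 #7); then G (fragment 1 #8, fragment 2 #8); then A (fragment 1 #9, fragment 2 #9); then C (fragment 1 #10, fragment 2 #10); then C (fragment 1 #11, fragment 2 #13); then T (fragment 1 #12, fragment 2 #15) — 8 bases in the same relative order in both. The LCS DP gives dp[12][15] = 8, so this is optimal.

8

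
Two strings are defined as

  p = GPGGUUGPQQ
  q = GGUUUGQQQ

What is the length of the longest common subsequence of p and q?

7

Let dp[i][j] be the LCS length of the first i characters of p and the first j characters of q. dp[i][j] = dp[i-1][j-1]+1 when the i-th and j-th characters match, else max(dp[i-1][j], dp[i][j-1]).
    ·  G  G  U  U  U  G  Q  Q  Q
 ·  0  0  0  0  0  0  0  0  0  0
 G  0  1  1  1  1  1  1  1  1  1
 P  0  1  1  1  1  1  1  1  1  1
 G  0  1  2  2  2  2  2  2  2  2
 G  0  1  2  2  2  2  3  3  3  3
 U  0  1  2  3  3  3  3  3  3  3
 U  0  1  2  3  4  4  4  4  4  4
 G  0  1  2  3  4  4  5  5  5  5
 P  0  1  2  3  4  4  5  5  5  5
 Q  0  1  2  3  4  4  5  6  6  6
 Q  0  1  2  3  4  4  5  6  7  7
dp[10][9] = 7. One LCS (by backtracking along matches): GGUUGQQ.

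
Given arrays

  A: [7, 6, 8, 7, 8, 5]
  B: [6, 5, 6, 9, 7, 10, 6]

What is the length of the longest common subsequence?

Let dp[i][j] be the LCS length of the first i values of A and the first j values of B. dp[i][j] = dp[i-1][j-1]+1 when the i-th and j-th values match, else max(dp[i-1][j], dp[i][j-1]).
    ·  6  5  6  9  7 10  6
 ·  0  0  0  0  0  0  0  0
 7  0  0  0  0  0  1  1  1
 6  0  1  1  1  1  1  1  2
 8  0  1  1  1  1  1  1  2
 7  0  1  1  1  1  2  2  2
 8  0  1  1  1  1  2  2  2
 5  0  1  2  2  2  2  2  2
dp[6][7] = 2. One LCS (by backtracking along matches): 7, 6.

2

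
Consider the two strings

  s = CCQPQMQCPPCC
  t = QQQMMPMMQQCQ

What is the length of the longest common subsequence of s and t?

5

Let dp[i][j] be the LCS length of the first i characters of s and the first j characters of t. dp[i][j] = dp[i-1][j-1]+1 when the i-th and j-th characters match, else max(dp[i-1][j], dp[i][j-1]).
    ·  Q  Q  Q  M  M  P  M  M  Q  Q  C  Q
 ·  0  0  0  0  0  0  0  0  0  0  0  0  0
 C  0  0  0  0  0  0  0  0  0  0  0  1  1
 C  0  0  0  0  0  0  0  0  0  0  0  1  1
 Q  0  1  1  1  1  1  1  1  1  1  1  1  2
 P  0  1  1  1  1  1  2  2  2  2  2  2  2
 Q  0  1  2  2  2  2  2  2  2  3  3  3  3
 M  0  1  2  2  3  3  3  3  3  3  3  3  3
 Q  0  1  2  3  3  3  3  3  3  4  4  4  4
 C  0  1  2  3  3  3  3  3  3  4  4  5  5
 P  0  1  2  3  3  3  4  4  4  4  4  5  5
 P  0  1  2  3  3  3  4  4  4  4  4  5  5
 C  0  1  2  3  3  3  4  4  4  4  4  5  5
 C  0  1  2  3  3  3  4  4  4  4  4  5  5
dp[12][12] = 5. One LCS (by backtracking along matches): QPQQC.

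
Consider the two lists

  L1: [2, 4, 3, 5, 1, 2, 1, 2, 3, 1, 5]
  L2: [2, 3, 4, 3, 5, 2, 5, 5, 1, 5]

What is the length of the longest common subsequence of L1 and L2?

7

Let dp[i][j] be the LCS length of the first i values of L1 and the first j values of L2. dp[i][j] = dp[i-1][j-1]+1 when the i-th and j-th values match, else max(dp[i-1][j], dp[i][j-1]).
    ·  2  3  4  3  5  2  5  5  1  5
 ·  0  0  0  0  0  0  0  0  0  0  0
 2  0  1  1  1  1  1  1  1  1  1  1
 4  0  1  1  2  2  2  2  2  2  2  2
 3  0  1  2  2  3  3  3  3  3  3  3
 5  0  1  2  2  3  4  4  4  4  4  4
 1  0  1  2  2  3  4  4  4  4  5  5
 2  0  1  2  2  3  4  5  5  5  5  5
 1  0  1  2  2  3  4  5  5  5  6  6
 2  0  1  2  2  3  4  5  5  5  6  6
 3  0  1  2  2  3  4  5  5  5  6  6
 1  0  1  2  2  3  4  5  5  5  6  6
 5  0  1  2  2  3  4  5  6  6  6  7
dp[11][10] = 7. One LCS (by backtracking along matches): 2, 4, 3, 5, 2, 1, 5.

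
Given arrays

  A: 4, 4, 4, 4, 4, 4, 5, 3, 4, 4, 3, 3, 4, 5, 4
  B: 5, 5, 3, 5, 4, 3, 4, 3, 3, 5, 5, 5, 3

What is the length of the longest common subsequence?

7

Match 5 [7,2]; then 3 [8,3]; then 4 [9,5]; then 4 [10,7]; then 3 [11,8]; then 3 [12,9]; then 5 [14,12] — 7 values in the same relative order in both. Since dp[15][13] = 7, nothing longer is possible.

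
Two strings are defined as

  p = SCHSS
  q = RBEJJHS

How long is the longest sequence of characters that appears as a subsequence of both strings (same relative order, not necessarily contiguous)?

2

Let dp[i][j] be the LCS length of the first i characters of p and the first j characters of q. dp[i][j] = dp[i-1][j-1]+1 when the i-th and j-th characters match, else max(dp[i-1][j], dp[i][j-1]).
    ·  R  B  E  J  J  H  S
 ·  0  0  0  0  0  0  0  0
 S  0  0  0  0  0  0  0  1
 C  0  0  0  0  0  0  0  1
 H  0  0  0  0  0  0  1  1
 S  0  0  0  0  0  0  1  2
 S  0  0  0  0  0  0  1  2
dp[5][7] = 2. One LCS (by backtracking along matches): HS.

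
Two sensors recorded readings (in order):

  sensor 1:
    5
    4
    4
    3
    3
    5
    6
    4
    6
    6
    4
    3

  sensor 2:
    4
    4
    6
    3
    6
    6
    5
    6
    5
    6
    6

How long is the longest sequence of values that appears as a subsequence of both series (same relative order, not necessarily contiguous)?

Match 4 [2,1] → 4 [3,2] → 3 [4,4] → 5 [6,7] → 6 [7,8] → 6 [9,10] → 6 [10,11] — 7 values in the same relative order in both. dp[12][11] = 7 confirms this is the maximum.

7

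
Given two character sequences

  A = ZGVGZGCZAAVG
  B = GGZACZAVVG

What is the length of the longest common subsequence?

8

Let dp[i][j] be the LCS length of the first i characters of A and the first j characters of B. dp[i][j] = dp[i-1][j-1]+1 when the i-th and j-th characters match, else max(dp[i-1][j], dp[i][j-1]).
    ·  G  G  Z  A  C  Z  A  V  V  G
 ·  0  0  0  0  0  0  0  0  0  0  0
 Z  0  0  0  1  1  1  1  1  1  1  1
 G  0  1  1  1  1  1  1  1  1  1  2
 V  0  1  1  1  1  1  1  1  2  2  2
 G  0  1  2  2  2  2  2  2  2  2  3
 Z  0  1  2  3  3  3  3  3  3  3  3
 G  0  1  2  3  3  3  3  3  3  3  4
 C  0  1  2  3  3  4  4  4  4  4  4
 Z  0  1  2  3  3  4  5  5  5  5  5
 A  0  1  2  3  4  4  5  6  6  6  6
 A  0  1  2  3  4  4  5  6  6  6  6
 V  0  1  2  3  4  4  5  6  7  7  7
 G  0  1  2  3  4  4  5  6  7  7  8
dp[12][10] = 8. One LCS (by backtracking along matches): GGZCZAVG.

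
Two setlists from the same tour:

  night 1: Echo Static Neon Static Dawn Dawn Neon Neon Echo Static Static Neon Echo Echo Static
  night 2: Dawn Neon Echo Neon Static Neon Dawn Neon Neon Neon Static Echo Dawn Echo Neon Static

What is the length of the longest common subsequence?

10

One common subsequence of length 10: Echo at night 1[1]=night 2[3] → Static at night 1[2]=night 2[5] → Neon at night 1[3]=night 2[6] → Dawn at night 1[5]=night 2[7] → Neon at night 1[7]=night 2[9] → Neon at night 1[8]=night 2[10] → Static at night 1[11]=night 2[11] → Echo at night 1[13]=night 2[12] → Echo at night 1[14]=night 2[14] → Static at night 1[15]=night 2[16]. The LCS DP gives dp[15][16] = 10, so this is optimal.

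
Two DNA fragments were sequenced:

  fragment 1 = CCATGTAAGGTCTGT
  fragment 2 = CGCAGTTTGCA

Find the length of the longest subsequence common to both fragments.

8

One common subsequence of length 8: C (fragment 1 #1, fragment 2 #1), then C (fragment 1 #2, fragment 2 #3), then A (fragment 1 #3, fragment 2 #4), then G (fragment 1 #5, fragment 2 #5), then T (fragment 1 #6, fragment 2 #6), then T (fragment 1 #11, fragment 2 #7), then T (fragment 1 #13, fragment 2 #8), then G (fragment 1 #14, fragment 2 #9). The LCS DP gives dp[15][11] = 8, so this is optimal.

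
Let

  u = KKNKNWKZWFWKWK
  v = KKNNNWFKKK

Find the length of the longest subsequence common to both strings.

Taking K at u[1]=v[1]; then K at u[2]=v[2]; then N at u[3]=v[4]; then N at u[5]=v[5]; then W at u[6]=v[6]; then K at u[7]=v[8]; then K at u[12]=v[9]; then K at u[14]=v[10] gives a common subsequence of length 8. Since dp[14][10] = 8, nothing longer is possible.

8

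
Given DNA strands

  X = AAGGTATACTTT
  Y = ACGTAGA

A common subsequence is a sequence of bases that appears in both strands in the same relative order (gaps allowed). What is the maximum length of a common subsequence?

5

Match A at X[1]=Y[1] → G at X[4]=Y[3] → T at X[5]=Y[4] → A at X[6]=Y[5] → A at X[8]=Y[7] — 5 bases in the same relative order in both. The LCS DP gives dp[12][7] = 5, so this is optimal.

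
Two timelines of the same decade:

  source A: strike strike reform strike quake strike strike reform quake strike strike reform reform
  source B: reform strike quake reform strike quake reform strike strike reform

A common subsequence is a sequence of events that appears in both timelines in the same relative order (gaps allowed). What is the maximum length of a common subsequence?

Pick strike at source A[1]=source B[2], then reform at source A[3]=source B[4], then strike at source A[4]=source B[5], then quake at source A[5]=source B[6], then reform at source A[8]=source B[7], then strike at source A[10]=source B[8], then strike at source A[11]=source B[9], then reform at source A[13]=source B[10]; all 8 events appear in both, in order, and the DP table's final entry dp[13][10] is also 8, so no common subsequence is longer.

8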